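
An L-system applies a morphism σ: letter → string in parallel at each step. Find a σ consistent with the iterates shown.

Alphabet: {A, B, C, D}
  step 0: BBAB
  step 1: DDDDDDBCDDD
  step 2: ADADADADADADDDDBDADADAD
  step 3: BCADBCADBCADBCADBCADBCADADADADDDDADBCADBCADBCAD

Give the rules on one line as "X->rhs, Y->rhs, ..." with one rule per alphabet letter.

  step 2 ⇒ step 3: ADADADADADADDDDBDADADAD ⇒ BC·AD·BC·AD·BC·AD·BC·AD·BC·AD·BC·AD·AD·AD·AD·DDD·AD·BC·AD·BC·AD·BC·AD
    A ↦ BC
    B ↦ DDD
    D ↦ AD
  step 1 ⇒ step 2: DDDDDDBCDDD ⇒ AD·AD·AD·AD·AD·AD·DDD·BD·AD·AD·AD
    C ↦ BD

A->BC, B->DDD, C->BD, D->AD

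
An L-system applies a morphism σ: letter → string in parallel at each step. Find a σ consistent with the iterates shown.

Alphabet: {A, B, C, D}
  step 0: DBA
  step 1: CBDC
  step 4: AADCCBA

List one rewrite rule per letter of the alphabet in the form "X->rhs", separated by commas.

  step 0 ⇒ step 1: DBA ⇒ CB·D·C
    A ↦ C
    B ↦ D
    D ↦ CB
    C ↦ A  (constrained at step 1)

A->C, B->D, C->A, D->CB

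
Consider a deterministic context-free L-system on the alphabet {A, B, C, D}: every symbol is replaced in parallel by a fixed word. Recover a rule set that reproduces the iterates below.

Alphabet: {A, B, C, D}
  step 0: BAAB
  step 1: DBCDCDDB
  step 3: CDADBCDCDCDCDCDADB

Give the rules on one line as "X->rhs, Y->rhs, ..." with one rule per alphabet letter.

A->CD, B->DB, C->A, D->A

  step 0 ⇒ step 1: BAAB ⇒ DB·CD·CD·DB
    A ↦ CD
    B ↦ DB
    C ↦ A  (constrained at step 1)
    D ↦ A  (constrained at step 1)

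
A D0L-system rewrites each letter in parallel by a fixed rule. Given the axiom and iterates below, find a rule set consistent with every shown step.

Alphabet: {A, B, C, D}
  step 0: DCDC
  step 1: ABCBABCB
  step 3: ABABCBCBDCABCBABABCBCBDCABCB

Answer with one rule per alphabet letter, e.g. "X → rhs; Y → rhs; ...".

A->D, B->DC, C->CB, D->AB

  step 0 ⇒ step 1: DCDC ⇒ AB·CB·AB·CB
    C ↦ CB
    D ↦ AB
    A ↦ D  (constrained at step 1)
    B ↦ DC  (constrained at step 1)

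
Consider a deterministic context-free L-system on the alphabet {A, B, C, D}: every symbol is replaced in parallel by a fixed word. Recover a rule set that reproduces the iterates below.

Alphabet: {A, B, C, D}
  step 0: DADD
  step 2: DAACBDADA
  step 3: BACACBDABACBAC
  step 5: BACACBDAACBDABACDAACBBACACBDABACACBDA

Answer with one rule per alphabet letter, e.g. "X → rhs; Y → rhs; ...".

A->AC, B->DA, C->B, D->B

  step 2 ⇒ step 3: DAACBDADA ⇒ B·AC·AC·B·DA·B·AC·B·AC
    A ↦ AC
    B ↦ DA
    C ↦ B
    D ↦ B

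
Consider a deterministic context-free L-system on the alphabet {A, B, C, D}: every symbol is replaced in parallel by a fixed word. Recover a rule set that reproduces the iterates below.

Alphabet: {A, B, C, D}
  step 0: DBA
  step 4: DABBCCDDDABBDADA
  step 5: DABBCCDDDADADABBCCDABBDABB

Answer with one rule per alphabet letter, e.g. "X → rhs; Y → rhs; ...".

A->BB, B->C, C->D, D->DA

  step 4 ⇒ step 5: DABBCCDDDABBDADA ⇒ DA·BB·C·C·D·D·DA·DA·DA·BB·C·C·DA·BB·DA·BB
    A ↦ BB
    B ↦ C
    C ↦ D
    D ↦ DA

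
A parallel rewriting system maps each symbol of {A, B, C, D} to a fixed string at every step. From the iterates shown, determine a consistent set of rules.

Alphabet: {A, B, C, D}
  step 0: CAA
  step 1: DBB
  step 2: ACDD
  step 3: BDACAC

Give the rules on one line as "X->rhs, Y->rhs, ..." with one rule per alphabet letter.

A->B, B->D, C->D, D->AC

  step 2 ⇒ step 3: ACDD ⇒ B·D·AC·AC
    A ↦ B
    C ↦ D
    D ↦ AC
  step 1 ⇒ step 2: DBB ⇒ AC·D·D
    B ↦ D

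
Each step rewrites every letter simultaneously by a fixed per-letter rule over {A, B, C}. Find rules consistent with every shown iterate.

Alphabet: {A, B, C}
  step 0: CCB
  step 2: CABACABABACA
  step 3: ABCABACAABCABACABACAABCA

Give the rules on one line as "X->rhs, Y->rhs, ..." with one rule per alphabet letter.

  step 2 ⇒ step 3: CABACABABACA ⇒ AB·CA·BA·CA·AB·CA·BA·CA·BA·CA·AB·CA
    A ↦ CA
    B ↦ BA
    C ↦ AB

A->CA, B->BA, C->AB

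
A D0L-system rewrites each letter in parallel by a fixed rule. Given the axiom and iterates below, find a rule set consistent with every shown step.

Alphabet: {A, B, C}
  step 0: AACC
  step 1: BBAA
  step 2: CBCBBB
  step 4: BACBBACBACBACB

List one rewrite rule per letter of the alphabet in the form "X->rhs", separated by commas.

A->B, B->CB, C->A

  step 1 ⇒ step 2: BBAA ⇒ CB·CB·B·B
    A ↦ B
    B ↦ CB
  step 0 ⇒ step 1: AACC ⇒ B·B·A·A
    C ↦ A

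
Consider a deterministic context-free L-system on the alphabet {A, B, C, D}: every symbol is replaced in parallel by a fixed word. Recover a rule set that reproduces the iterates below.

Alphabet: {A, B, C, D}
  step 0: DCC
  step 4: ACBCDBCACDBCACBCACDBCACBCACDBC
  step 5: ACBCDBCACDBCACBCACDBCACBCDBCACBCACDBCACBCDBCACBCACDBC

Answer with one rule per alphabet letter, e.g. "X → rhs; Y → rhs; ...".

A->AC, B->D, C->BC, D->AC

  step 4 ⇒ step 5: ACBCDBCACDBCACBCACDBCACBCACDBC ⇒ AC·BC·D·BC·AC·D·BC·AC·BC·AC·D·BC·AC·BC·D·BC·AC·BC·AC·D·BC·AC·BC·D·BC·AC·BC·AC·D·BC
    A ↦ AC
    B ↦ D
    C ↦ BC
    D ↦ AC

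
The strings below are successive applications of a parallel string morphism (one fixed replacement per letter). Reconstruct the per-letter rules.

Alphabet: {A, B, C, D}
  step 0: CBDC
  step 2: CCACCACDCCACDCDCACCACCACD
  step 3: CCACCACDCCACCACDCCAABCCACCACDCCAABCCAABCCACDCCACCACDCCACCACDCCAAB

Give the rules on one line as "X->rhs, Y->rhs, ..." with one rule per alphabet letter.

A->CD, B->CA, C->CCA, D->AB

  step 2 ⇒ step 3: CCACCACDCCACDCDCACCACCACD ⇒ CCA·CCA·CD·CCA·CCA·CD·CCA·AB·CCA·CCA·CD·CCA·AB·CCA·AB·CCA·CD·CCA·CCA·CD·CCA·CCA·CD·CCA·AB
    A ↦ CD
    C ↦ CCA
    D ↦ AB
    B ↦ CA  (constrained at step 0)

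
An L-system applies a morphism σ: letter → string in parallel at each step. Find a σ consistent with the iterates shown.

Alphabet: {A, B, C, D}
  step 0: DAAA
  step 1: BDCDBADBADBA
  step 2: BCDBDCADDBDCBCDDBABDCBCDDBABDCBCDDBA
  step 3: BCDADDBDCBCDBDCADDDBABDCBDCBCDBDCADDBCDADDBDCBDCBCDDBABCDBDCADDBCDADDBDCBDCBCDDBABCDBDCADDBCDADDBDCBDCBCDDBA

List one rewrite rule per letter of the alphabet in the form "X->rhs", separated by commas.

  step 2 ⇒ step 3: BCDBDCADDBDCBCDDBABDCBCDDBABDCBCDDBA ⇒ BCD·ADD·BDC·BCD·BDC·ADD·DBA·BDC·BDC·BCD·BDC·ADD·BCD·ADD·BDC·BDC·BCD·DBA·BCD·BDC·ADD·BCD·ADD·BDC·BDC·BCD·DBA·BCD·BDC·ADD·BCD·ADD·BDC·BDC·BCD·DBA
    A ↦ DBA
    B ↦ BCD
    C ↦ ADD
    D ↦ BDC

A->DBA, B->BCD, C->ADD, D->BDC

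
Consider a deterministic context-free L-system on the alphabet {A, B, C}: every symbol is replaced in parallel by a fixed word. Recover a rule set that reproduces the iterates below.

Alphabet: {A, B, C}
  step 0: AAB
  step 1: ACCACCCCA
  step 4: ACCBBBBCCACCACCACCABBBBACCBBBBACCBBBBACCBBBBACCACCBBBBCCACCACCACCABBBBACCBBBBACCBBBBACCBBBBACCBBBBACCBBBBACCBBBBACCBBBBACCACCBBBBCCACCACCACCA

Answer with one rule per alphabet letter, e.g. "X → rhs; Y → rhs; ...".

  step 0 ⇒ step 1: AAB ⇒ ACC·ACC·CCA
    A ↦ ACC
    B ↦ CCA
    C ↦ BB  (constrained at step 1)

A->ACC, B->CCA, C->BB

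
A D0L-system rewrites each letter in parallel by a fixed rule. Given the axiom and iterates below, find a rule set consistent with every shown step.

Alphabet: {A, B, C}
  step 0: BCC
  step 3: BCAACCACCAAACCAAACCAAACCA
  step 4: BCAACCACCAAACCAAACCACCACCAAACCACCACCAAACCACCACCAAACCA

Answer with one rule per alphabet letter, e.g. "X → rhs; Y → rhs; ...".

A->CCA, B->BCA, C->A

  step 3 ⇒ step 4: BCAACCACCAAACCAAACCAAACCA ⇒ BCA·A·CCA·CCA·A·A·CCA·A·A·CCA·CCA·CCA·A·A·CCA·CCA·CCA·A·A·CCA·CCA·CCA·A·A·CCA
    A ↦ CCA
    B ↦ BCA
    C ↦ A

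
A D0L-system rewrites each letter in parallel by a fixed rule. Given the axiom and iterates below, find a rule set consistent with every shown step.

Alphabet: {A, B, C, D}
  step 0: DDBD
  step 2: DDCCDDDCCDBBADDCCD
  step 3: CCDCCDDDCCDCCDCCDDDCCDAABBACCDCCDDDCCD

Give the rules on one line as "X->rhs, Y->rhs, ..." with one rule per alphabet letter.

  step 2 ⇒ step 3: DDCCDDDCCDBBADDCCD ⇒ CCD·CCD·D·D·CCD·CCD·CCD·D·D·CCD·A·A·BBA·CCD·CCD·D·D·CCD
    A ↦ BBA
    B ↦ A
    C ↦ D
    D ↦ CCD

A->BBA, B->A, C->D, D->CCD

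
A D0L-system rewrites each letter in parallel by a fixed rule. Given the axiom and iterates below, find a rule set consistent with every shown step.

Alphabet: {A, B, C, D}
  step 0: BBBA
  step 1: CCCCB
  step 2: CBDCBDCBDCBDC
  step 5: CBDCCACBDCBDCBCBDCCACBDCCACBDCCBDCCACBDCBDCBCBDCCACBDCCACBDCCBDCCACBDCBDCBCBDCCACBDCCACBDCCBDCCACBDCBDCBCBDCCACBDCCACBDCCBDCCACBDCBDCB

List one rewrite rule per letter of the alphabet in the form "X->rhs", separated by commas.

  step 1 ⇒ step 2: CCCCB ⇒ CBD·CBD·CBD·CBD·C
    B ↦ C
    C ↦ CBD
  step 0 ⇒ step 1: BBBA ⇒ C·C·C·CB
    A ↦ CB
    D ↦ CA  (constrained at step 2)

A->CB, B->C, C->CBD, D->CA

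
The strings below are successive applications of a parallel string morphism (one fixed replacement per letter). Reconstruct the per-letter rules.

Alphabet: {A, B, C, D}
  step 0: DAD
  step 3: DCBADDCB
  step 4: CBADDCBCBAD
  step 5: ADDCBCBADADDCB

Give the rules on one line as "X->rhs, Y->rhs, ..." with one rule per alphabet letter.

  step 4 ⇒ step 5: CBADDCBCBAD ⇒ A·D·D·CB·CB·A·D·A·D·D·CB
    A ↦ D
    B ↦ D
    C ↦ A
    D ↦ CB

A->D, B->D, C->A, D->CB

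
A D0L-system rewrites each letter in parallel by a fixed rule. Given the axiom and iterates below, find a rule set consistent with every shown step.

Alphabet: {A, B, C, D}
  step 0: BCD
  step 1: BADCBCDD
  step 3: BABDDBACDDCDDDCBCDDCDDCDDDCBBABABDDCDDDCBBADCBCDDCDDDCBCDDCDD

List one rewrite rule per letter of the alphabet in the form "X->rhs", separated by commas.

A->BDD, B->BA, C->DCB, D->CDD

  step 0 ⇒ step 1: BCD ⇒ BA·DCB·CDD
    B ↦ BA
    C ↦ DCB
    D ↦ CDD
    A ↦ BDD  (constrained at step 1)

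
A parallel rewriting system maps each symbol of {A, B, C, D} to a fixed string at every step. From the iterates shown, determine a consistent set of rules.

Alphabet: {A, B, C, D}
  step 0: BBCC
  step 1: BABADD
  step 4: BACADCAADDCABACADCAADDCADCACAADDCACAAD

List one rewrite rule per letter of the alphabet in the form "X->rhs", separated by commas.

A->CA, B->BA, C->D, D->AD

  step 0 ⇒ step 1: BBCC ⇒ BA·BA·D·D
    B ↦ BA
    C ↦ D
    A ↦ CA  (constrained at step 1)
    D ↦ AD  (constrained at step 1)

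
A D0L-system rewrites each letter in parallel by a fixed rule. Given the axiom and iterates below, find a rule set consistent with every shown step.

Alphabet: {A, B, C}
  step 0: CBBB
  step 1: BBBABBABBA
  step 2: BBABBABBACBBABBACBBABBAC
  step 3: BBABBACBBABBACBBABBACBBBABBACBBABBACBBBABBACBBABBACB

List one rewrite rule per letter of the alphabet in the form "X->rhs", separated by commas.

A->C, B->BBA, C->B

  step 2 ⇒ step 3: BBABBABBACBBABBACBBABBAC ⇒ BBA·BBA·C·BBA·BBA·C·BBA·BBA·C·B·BBA·BBA·C·BBA·BBA·C·B·BBA·BBA·C·BBA·BBA·C·B
    A ↦ C
    B ↦ BBA
    C ↦ B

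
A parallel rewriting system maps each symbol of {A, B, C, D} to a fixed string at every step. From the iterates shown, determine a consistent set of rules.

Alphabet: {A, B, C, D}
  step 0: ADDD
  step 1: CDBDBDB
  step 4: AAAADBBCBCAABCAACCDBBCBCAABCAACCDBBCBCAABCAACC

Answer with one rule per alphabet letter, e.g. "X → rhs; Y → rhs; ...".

  step 0 ⇒ step 1: ADDD ⇒ C·DB·DB·DB
    A ↦ C
    D ↦ DB
    B ↦ BC  (constrained at step 1)
    C ↦ AA  (constrained at step 1)

A->C, B->BC, C->AA, D->DB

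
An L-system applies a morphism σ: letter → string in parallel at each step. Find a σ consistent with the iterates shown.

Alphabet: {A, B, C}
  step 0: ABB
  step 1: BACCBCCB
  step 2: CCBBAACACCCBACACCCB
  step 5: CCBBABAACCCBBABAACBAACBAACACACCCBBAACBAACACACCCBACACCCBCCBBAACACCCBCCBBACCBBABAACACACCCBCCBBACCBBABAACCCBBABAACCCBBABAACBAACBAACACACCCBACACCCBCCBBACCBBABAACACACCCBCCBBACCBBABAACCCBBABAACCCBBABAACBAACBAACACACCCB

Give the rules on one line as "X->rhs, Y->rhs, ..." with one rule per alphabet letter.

  step 1 ⇒ step 2: BACCBCCB ⇒ CCB·BA·AC·AC·CCB·AC·AC·CCB
    A ↦ BA
    B ↦ CCB
    C ↦ AC

A->BA, B->CCB, C->AC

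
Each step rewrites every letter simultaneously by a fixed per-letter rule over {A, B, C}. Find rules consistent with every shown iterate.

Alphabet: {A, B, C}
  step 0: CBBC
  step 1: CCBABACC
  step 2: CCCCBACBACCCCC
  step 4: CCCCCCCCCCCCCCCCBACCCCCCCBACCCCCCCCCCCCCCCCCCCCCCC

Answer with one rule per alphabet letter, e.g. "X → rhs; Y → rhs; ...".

A->C, B->BA, C->CC

  step 1 ⇒ step 2: CCBABACC ⇒ CC·CC·BA·C·BA·C·CC·CC
    A ↦ C
    B ↦ BA
    C ↦ CC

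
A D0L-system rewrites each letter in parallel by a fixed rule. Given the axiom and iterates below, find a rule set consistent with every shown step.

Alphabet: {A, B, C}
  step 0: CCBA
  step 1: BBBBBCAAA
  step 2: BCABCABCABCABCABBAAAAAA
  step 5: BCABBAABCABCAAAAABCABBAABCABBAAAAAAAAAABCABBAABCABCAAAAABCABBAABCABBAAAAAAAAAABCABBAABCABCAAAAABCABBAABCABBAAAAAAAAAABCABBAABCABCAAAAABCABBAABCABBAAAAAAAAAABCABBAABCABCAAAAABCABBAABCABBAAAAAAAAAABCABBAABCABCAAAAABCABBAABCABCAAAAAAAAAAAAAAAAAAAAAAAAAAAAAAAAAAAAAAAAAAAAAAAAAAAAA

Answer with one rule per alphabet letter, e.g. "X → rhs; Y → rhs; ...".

  step 1 ⇒ step 2: BBBBBCAAA ⇒ BCA·BCA·BCA·BCA·BCA·BB·AA·AA·AA
    A ↦ AA
    B ↦ BCA
    C ↦ BB

A->AA, B->BCA, C->BB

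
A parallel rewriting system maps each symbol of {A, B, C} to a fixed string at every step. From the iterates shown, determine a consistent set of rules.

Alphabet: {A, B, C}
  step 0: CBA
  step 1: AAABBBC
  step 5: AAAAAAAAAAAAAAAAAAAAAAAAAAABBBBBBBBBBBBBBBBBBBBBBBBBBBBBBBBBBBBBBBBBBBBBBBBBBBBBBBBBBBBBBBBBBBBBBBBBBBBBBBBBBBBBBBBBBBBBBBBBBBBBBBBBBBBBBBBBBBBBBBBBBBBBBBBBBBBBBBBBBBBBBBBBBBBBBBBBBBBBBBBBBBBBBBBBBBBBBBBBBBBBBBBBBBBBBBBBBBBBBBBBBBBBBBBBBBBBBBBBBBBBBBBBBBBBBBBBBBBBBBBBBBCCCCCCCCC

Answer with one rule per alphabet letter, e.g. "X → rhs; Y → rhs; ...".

  step 0 ⇒ step 1: CBA ⇒ AAA·BBB·C
    A ↦ C
    B ↦ BBB
    C ↦ AAA

A->C, B->BBB, C->AAA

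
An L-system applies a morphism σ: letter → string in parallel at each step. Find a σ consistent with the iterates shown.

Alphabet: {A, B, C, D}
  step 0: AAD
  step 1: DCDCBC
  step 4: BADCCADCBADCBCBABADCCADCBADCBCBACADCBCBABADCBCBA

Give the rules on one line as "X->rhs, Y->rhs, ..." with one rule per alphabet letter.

A->DC, B->CA, C->BA, D->BC

  step 0 ⇒ step 1: AAD ⇒ DC·DC·BC
    A ↦ DC
    D ↦ BC
    B ↦ CA  (constrained at step 1)
    C ↦ BA  (constrained at step 1)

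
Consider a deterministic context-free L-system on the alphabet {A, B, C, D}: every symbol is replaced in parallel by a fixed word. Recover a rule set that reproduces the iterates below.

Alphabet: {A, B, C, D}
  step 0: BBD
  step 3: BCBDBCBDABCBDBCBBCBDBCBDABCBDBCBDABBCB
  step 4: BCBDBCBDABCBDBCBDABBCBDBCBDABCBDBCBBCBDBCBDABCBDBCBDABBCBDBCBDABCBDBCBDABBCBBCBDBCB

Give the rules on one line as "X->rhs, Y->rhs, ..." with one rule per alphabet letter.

A->B, B->BCB, C->D, D->DA

  step 3 ⇒ step 4: BCBDBCBDABCBDBCBBCBDBCBDABCBDBCBDABBCB ⇒ BCB·D·BCB·DA·BCB·D·BCB·DA·B·BCB·D·BCB·DA·BCB·D·BCB·BCB·D·BCB·DA·BCB·D·BCB·DA·B·BCB·D·BCB·DA·BCB·D·BCB·DA·B·BCB·BCB·D·BCB
    A ↦ B
    B ↦ BCB
    C ↦ D
    D ↦ DA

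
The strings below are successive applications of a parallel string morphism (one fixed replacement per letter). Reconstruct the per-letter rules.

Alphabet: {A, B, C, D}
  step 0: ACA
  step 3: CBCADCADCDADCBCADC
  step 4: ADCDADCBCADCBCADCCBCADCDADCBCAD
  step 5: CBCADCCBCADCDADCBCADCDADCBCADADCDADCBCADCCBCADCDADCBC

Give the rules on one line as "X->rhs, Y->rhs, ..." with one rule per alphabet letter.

A->CB, B->CD, C->AD, D->C

  step 4 ⇒ step 5: ADCDADCBCADCBCADCCBCADCDADCBCAD ⇒ CB·C·AD·C·CB·C·AD·CD·AD·CB·C·AD·CD·AD·CB·C·AD·AD·CD·AD·CB·C·AD·C·CB·C·AD·CD·AD·CB·C
    A ↦ CB
    B ↦ CD
    C ↦ AD
    D ↦ C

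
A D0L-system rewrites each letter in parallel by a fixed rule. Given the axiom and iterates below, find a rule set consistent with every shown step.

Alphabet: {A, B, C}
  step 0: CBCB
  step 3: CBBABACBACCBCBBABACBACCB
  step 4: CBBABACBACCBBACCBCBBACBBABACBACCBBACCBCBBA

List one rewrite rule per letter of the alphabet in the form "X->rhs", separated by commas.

A->C, B->BA, C->CB

  step 3 ⇒ step 4: CBBABACBACCBCBBABACBACCB ⇒ CB·BA·BA·C·BA·C·CB·BA·C·CB·CB·BA·CB·BA·BA·C·BA·C·CB·BA·C·CB·CB·BA
    A ↦ C
    B ↦ BA
    C ↦ CB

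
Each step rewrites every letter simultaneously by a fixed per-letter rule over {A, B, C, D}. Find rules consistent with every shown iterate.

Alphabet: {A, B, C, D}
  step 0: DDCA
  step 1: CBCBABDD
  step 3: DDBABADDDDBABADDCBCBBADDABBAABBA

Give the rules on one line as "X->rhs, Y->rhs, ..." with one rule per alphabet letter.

A->DD, B->BA, C->AB, D->CB

  step 0 ⇒ step 1: DDCA ⇒ CB·CB·AB·DD
    A ↦ DD
    C ↦ AB
    D ↦ CB
    B ↦ BA  (constrained at step 1)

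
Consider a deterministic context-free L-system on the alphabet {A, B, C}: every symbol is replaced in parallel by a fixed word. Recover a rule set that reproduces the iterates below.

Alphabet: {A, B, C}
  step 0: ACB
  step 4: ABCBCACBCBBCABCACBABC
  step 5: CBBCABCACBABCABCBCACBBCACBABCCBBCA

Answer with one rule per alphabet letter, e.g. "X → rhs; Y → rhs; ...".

A->CB, B->BC, C->A

  step 4 ⇒ step 5: ABCBCACBCBBCABCACBABC ⇒ CB·BC·A·BC·A·CB·A·BC·A·BC·BC·A·CB·BC·A·CB·A·BC·CB·BC·A
    A ↦ CB
    B ↦ BC
    C ↦ A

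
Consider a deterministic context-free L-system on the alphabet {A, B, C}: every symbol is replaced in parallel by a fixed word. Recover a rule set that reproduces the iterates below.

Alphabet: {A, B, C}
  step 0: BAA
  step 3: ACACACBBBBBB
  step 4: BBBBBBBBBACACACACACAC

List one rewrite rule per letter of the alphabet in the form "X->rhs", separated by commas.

A->B, B->AC, C->BB

  step 3 ⇒ step 4: ACACACBBBBBB ⇒ B·BB·B·BB·B·BB·AC·AC·AC·AC·AC·AC
    A ↦ B
    B ↦ AC
    C ↦ BB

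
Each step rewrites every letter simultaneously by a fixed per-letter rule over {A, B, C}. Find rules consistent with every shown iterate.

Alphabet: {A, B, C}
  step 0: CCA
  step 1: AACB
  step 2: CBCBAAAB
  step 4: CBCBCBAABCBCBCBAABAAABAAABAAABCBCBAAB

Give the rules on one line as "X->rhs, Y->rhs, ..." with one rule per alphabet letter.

  step 1 ⇒ step 2: AACB ⇒ CB·CB·A·AAB
    A ↦ CB
    B ↦ AAB
    C ↦ A

A->CB, B->AAB, C->A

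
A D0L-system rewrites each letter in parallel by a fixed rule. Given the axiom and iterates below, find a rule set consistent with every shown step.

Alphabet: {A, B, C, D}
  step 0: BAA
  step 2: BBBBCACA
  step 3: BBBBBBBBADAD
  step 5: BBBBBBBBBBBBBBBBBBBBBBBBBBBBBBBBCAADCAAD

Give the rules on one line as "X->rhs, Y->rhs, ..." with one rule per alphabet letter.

  step 2 ⇒ step 3: BBBBCACA ⇒ BB·BB·BB·BB·A·D·A·D
    A ↦ D
    B ↦ BB
    C ↦ A
    D ↦ CA  (constrained at step 3)

A->D, B->BB, C->A, D->CA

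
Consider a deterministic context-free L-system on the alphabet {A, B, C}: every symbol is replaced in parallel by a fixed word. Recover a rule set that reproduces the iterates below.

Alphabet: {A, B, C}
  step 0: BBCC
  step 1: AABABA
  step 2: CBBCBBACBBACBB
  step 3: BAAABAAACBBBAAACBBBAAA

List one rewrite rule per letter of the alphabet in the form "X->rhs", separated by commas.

A->CBB, B->A, C->BA

  step 2 ⇒ step 3: CBBCBBACBBACBB ⇒ BA·A·A·BA·A·A·CBB·BA·A·A·CBB·BA·A·A
    A ↦ CBB
    B ↦ A
    C ↦ BA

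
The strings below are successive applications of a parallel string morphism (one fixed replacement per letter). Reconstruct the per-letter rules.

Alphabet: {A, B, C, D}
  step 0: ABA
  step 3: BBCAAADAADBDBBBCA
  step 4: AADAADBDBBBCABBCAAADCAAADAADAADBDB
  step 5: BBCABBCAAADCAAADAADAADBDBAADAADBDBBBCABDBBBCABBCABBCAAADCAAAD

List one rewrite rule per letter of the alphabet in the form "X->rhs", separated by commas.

  step 4 ⇒ step 5: AADAADBDBBBCABBCAAADCAAADAADAADBDB ⇒ B·B·CA·B·B·CA·AAD·CA·AAD·AAD·AAD·BD·B·AAD·AAD·BD·B·B·B·CA·BD·B·B·B·CA·B·B·CA·B·B·CA·AAD·CA·AAD
    A ↦ B
    B ↦ AAD
    C ↦ BD
    D ↦ CA

A->B, B->AAD, C->BD, D->CA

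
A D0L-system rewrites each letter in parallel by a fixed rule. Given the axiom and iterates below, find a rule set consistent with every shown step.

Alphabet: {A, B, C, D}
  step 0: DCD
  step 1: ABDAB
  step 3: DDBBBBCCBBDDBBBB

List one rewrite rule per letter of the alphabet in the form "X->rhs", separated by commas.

A->CC, B->BB, C->D, D->AB

  step 0 ⇒ step 1: DCD ⇒ AB·D·AB
    C ↦ D
    D ↦ AB
    A ↦ CC  (constrained at step 1)
    B ↦ BB  (constrained at step 1)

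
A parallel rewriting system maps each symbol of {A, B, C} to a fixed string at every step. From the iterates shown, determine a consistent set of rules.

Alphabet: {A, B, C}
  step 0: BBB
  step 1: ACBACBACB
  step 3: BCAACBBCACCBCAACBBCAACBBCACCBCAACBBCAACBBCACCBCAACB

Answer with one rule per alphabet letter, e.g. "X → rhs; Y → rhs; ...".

  step 0 ⇒ step 1: BBB ⇒ ACB·ACB·ACB
    B ↦ ACB
    A ↦ C  (constrained at step 1)
    C ↦ BCA  (constrained at step 1)

A->C, B->ACB, C->BCA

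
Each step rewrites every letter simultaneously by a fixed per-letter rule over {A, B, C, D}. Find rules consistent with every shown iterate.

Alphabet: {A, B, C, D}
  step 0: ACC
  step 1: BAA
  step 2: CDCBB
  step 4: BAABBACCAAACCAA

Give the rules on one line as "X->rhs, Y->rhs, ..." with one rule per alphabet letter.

  step 1 ⇒ step 2: BAA ⇒ CDC·B·B
    A ↦ B
    B ↦ CDC
  step 0 ⇒ step 1: ACC ⇒ B·A·A
    C ↦ A
    D ↦ CCA  (constrained at step 2)

A->B, B->CDC, C->A, D->CCA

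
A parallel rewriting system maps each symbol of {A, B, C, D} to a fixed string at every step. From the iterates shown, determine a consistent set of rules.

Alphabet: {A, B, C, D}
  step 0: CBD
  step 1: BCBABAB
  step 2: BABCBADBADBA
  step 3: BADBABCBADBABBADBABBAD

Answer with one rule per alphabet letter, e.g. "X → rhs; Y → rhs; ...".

A->D, B->BA, C->BC, D->BAB

  step 2 ⇒ step 3: BABCBADBADBA ⇒ BA·D·BA·BC·BA·D·BAB·BA·D·BAB·BA·D
    A ↦ D
    B ↦ BA
    C ↦ BC
    D ↦ BAB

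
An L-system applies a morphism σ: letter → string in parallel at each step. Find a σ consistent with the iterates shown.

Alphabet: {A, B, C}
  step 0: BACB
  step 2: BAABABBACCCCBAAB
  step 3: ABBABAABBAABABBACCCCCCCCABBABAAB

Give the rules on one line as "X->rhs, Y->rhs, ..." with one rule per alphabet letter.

A->BA, B->AB, C->CC

  step 2 ⇒ step 3: BAABABBACCCCBAAB ⇒ AB·BA·BA·AB·BA·AB·AB·BA·CC·CC·CC·CC·AB·BA·BA·AB
    A ↦ BA
    B ↦ AB
    C ↦ CC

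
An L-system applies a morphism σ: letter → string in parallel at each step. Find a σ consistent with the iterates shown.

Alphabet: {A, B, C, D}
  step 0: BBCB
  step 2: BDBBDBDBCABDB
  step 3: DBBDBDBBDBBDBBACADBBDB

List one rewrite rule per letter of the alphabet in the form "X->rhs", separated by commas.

  step 2 ⇒ step 3: BDBBDBDBCABDB ⇒ DB·B·DB·DB·B·DB·B·DB·BA·CA·DB·B·DB
    A ↦ CA
    B ↦ DB
    C ↦ BA
    D ↦ B

A->CA, B->DB, C->BA, D->B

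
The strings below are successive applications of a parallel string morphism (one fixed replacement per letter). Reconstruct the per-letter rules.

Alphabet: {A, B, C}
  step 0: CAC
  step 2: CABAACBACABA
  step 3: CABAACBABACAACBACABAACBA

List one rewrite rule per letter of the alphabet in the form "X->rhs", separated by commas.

A->BA, B->AC, C->CA

  step 2 ⇒ step 3: CABAACBACABA ⇒ CA·BA·AC·BA·BA·CA·AC·BA·CA·BA·AC·BA
    A ↦ BA
    B ↦ AC
    C ↦ CA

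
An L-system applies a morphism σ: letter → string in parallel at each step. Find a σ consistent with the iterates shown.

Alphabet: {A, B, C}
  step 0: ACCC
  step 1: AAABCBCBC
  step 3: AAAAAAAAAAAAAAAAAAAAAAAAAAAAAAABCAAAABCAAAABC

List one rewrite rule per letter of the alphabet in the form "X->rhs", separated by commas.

  step 0 ⇒ step 1: ACCC ⇒ AAA·BC·BC·BC
    A ↦ AAA
    C ↦ BC
    B ↦ A  (constrained at step 1)

A->AAA, B->A, C->BC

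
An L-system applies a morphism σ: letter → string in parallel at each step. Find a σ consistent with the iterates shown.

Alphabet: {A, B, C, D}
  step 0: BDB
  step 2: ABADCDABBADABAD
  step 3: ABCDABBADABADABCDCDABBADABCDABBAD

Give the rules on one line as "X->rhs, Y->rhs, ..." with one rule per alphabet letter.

  step 2 ⇒ step 3: ABADCDABBADABAD ⇒ AB·CD·AB·BAD·A·BAD·AB·CD·CD·AB·BAD·AB·CD·AB·BAD
    A ↦ AB
    B ↦ CD
    C ↦ A
    D ↦ BAD

A->AB, B->CD, C->A, D->BAD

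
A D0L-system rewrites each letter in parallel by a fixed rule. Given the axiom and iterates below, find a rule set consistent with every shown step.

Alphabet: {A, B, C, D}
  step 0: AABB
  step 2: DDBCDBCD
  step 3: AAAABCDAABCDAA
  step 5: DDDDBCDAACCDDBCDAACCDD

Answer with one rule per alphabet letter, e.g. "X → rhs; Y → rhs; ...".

  step 2 ⇒ step 3: DDBCDBCD ⇒ AA·AA·BC·D·AA·BC·D·AA
    B ↦ BC
    C ↦ D
    D ↦ AA
    A ↦ C  (constrained at step 0)

A->C, B->BC, C->D, D->AA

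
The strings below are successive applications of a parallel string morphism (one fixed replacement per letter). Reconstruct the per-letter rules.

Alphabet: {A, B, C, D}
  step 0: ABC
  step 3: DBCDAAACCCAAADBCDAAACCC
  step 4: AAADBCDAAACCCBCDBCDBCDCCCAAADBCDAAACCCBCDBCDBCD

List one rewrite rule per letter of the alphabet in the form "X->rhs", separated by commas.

  step 3 ⇒ step 4: DBCDAAACCCAAADBCDAAACCC ⇒ AAA·D·BCD·AAA·C·C·C·BCD·BCD·BCD·C·C·C·AAA·D·BCD·AAA·C·C·C·BCD·BCD·BCD
    A ↦ C
    B ↦ D
    C ↦ BCD
    D ↦ AAA

A->C, B->D, C->BCD, D->AAA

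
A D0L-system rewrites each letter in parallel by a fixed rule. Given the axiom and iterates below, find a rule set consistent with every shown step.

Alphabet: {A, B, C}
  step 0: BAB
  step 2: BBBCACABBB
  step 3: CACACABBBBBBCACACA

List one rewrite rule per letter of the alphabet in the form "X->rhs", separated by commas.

  step 2 ⇒ step 3: BBBCACABBB ⇒ CA·CA·CA·B·BB·B·BB·CA·CA·CA
    A ↦ BB
    B ↦ CA
    C ↦ B

A->BB, B->CA, C->B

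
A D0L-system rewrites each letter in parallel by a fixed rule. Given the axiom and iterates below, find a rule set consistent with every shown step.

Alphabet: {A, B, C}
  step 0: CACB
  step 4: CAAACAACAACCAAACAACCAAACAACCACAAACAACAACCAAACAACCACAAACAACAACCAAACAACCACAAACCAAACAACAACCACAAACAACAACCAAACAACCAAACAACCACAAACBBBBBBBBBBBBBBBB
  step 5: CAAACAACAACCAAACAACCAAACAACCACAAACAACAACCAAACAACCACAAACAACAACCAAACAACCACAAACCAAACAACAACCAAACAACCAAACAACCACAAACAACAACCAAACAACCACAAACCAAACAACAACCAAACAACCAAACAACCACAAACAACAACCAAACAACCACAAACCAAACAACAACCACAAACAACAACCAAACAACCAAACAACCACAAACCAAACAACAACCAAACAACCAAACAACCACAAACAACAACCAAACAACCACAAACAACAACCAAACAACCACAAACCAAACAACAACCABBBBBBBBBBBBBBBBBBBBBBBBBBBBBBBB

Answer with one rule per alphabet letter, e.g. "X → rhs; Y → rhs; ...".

A->AAC, B->BB, C->CA

  step 4 ⇒ step 5: CAAACAACAACCAAACAACCAAACAACCACAAACAACAACCAAACAACCACAAACAACAACCAAACAACCACAAACCAAACAACAACCACAAACAACAACCAAACAACCAAACAACCACAAACBBBBBBBBBBBBBBBB ⇒ CA·AAC·AAC·AAC·CA·AAC·AAC·CA·AAC·AAC·CA·CA·AAC·AAC·AAC·CA·AAC·AAC·CA·CA·AAC·AAC·AAC·CA·AAC·AAC·CA·CA·AAC·CA·AAC·AAC·AAC·CA·AAC·AAC·CA·AAC·AAC·CA·CA·AAC·AAC·AAC·CA·AAC·AAC·CA·CA·AAC·CA·AAC·AAC·AAC·CA·AAC·AAC·CA·AAC·AAC·CA·CA·AAC·AAC·AAC·CA·AAC·AAC·CA·CA·AAC·CA·AAC·AAC·AAC·CA·CA·AAC·AAC·AAC·CA·AAC·AAC·CA·AAC·AAC·CA·CA·AAC·CA·AAC·AAC·AAC·CA·AAC·AAC·CA·AAC·AAC·CA·CA·AAC·AAC·AAC·CA·AAC·AAC·CA·CA·AAC·AAC·AAC·CA·AAC·AAC·CA·CA·AAC·CA·AAC·AAC·AAC·CA·BB·BB·BB·BB·BB·BB·BB·BB·BB·BB·BB·BB·BB·BB·BB·BB
    A ↦ AAC
    B ↦ BB
    C ↦ CA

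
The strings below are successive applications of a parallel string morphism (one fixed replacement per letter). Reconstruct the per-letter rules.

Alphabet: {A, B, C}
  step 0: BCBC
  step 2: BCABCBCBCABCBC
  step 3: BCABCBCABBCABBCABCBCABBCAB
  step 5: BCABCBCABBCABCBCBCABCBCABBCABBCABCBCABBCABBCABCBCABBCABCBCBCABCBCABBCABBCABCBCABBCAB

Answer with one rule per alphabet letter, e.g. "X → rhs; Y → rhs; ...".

  step 2 ⇒ step 3: BCABCBCBCABCBC ⇒ BC·AB·C·BC·AB·BC·AB·BC·AB·C·BC·AB·BC·AB
    A ↦ C
    B ↦ BC
    C ↦ AB

A->C, B->BC, C->AB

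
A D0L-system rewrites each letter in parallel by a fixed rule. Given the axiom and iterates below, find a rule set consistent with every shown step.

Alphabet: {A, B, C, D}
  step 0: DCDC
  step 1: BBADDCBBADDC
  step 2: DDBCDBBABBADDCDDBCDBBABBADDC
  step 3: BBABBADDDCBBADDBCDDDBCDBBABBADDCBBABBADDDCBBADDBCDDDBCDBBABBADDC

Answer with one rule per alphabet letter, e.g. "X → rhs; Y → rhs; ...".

  step 2 ⇒ step 3: DDBCDBBABBADDCDDBCDBBABBADDC ⇒ BBA·BBA·D·DDC·BBA·D·D·BCD·D·D·BCD·BBA·BBA·DDC·BBA·BBA·D·DDC·BBA·D·D·BCD·D·D·BCD·BBA·BBA·DDC
    A ↦ BCD
    B ↦ D
    C ↦ DDC
    D ↦ BBA

A->BCD, B->D, C->DDC, D->BBA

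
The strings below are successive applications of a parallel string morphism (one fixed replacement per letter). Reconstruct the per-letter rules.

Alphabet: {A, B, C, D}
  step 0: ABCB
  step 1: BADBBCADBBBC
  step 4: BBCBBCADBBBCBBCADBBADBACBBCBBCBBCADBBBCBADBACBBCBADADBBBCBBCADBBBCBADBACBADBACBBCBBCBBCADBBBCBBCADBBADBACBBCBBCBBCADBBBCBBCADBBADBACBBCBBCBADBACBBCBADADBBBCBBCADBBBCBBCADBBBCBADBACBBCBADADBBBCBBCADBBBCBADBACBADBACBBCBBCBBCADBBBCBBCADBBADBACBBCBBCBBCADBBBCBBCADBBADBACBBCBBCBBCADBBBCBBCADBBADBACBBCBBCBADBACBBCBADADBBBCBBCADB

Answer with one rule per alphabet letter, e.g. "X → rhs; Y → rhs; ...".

A->BAD, B->BBC, C->ADB, D->BAC

  step 0 ⇒ step 1: ABCB ⇒ BAD·BBC·ADB·BBC
    A ↦ BAD
    B ↦ BBC
    C ↦ ADB
    D ↦ BAC  (constrained at step 1)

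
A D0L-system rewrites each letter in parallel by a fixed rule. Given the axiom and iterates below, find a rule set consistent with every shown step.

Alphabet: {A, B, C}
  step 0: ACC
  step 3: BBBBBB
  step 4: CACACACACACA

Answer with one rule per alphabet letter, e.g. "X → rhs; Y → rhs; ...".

A->B, B->CA, C->B

  step 3 ⇒ step 4: BBBBBB ⇒ CA·CA·CA·CA·CA·CA
    B ↦ CA
    A ↦ B  (constrained at step 0)
    C ↦ B  (constrained at step 0)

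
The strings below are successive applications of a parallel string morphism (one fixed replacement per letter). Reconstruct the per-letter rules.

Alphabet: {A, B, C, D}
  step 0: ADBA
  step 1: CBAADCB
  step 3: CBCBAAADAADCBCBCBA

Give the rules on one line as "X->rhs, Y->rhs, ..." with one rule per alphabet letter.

  step 0 ⇒ step 1: ADBA ⇒ CB·A·AD·CB
    A ↦ CB
    B ↦ AD
    D ↦ A
    C ↦ A  (constrained at step 1)

A->CB, B->AD, C->A, D->A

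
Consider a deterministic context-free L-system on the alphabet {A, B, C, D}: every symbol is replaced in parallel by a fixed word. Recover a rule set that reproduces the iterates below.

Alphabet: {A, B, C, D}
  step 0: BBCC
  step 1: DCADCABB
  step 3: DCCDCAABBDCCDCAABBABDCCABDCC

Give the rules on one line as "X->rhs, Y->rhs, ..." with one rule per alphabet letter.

  step 0 ⇒ step 1: BBCC ⇒ DCA·DCA·B·B
    B ↦ DCA
    C ↦ B
    A ↦ DCC  (constrained at step 1)
    D ↦ A  (constrained at step 1)

A->DCC, B->DCA, C->B, D->A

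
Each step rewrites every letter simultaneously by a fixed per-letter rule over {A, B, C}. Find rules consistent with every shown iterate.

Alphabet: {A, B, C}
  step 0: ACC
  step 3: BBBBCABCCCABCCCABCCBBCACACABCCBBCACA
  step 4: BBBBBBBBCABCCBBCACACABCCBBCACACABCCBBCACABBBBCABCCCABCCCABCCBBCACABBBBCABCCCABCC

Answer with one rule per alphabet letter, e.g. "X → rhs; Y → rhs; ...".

A->BCC, B->BB, C->CA

  step 3 ⇒ step 4: BBBBCABCCCABCCCABCCBBCACACABCCBBCACA ⇒ BB·BB·BB·BB·CA·BCC·BB·CA·CA·CA·BCC·BB·CA·CA·CA·BCC·BB·CA·CA·BB·BB·CA·BCC·CA·BCC·CA·BCC·BB·CA·CA·BB·BB·CA·BCC·CA·BCC
    A ↦ BCC
    B ↦ BB
    C ↦ CA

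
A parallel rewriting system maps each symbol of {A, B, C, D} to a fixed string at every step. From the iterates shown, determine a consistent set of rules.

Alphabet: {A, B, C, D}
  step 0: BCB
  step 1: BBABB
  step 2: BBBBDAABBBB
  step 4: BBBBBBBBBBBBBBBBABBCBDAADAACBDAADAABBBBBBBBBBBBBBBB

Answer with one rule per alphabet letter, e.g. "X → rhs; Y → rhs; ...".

  step 1 ⇒ step 2: BBABB ⇒ BB·BB·DAA·BB·BB
    A ↦ DAA
    B ↦ BB
  step 0 ⇒ step 1: BCB ⇒ BB·A·BB
    C ↦ A
    D ↦ CB  (constrained at step 2)

A->DAA, B->BB, C->A, D->CB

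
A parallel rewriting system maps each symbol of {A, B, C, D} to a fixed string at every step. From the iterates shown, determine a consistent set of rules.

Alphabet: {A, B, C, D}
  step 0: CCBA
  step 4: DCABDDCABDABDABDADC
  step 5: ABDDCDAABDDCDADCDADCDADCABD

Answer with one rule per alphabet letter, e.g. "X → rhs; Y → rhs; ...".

  step 4 ⇒ step 5: DCABDDCABDABDABDADC ⇒ A·BD·DC·D·A·A·BD·DC·D·A·DC·D·A·DC·D·A·DC·A·BD
    A ↦ DC
    B ↦ D
    C ↦ BD
    D ↦ A

A->DC, B->D, C->BD, D->A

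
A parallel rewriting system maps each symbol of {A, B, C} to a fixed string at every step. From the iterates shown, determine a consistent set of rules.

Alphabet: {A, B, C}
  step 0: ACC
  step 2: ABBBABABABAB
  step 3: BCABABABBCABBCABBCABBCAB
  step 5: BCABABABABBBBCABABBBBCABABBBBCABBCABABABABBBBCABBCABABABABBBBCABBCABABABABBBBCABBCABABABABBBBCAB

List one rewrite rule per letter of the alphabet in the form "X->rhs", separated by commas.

A->BC, B->AB, C->BB

  step 2 ⇒ step 3: ABBBABABABAB ⇒ BC·AB·AB·AB·BC·AB·BC·AB·BC·AB·BC·AB
    A ↦ BC
    B ↦ AB
    C ↦ BB  (constrained at step 0)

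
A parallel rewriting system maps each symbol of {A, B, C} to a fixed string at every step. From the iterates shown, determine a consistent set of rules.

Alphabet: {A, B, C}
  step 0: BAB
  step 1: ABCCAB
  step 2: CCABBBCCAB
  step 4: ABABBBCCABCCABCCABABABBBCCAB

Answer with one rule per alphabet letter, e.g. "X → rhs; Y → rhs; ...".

A->CC, B->AB, C->B

  step 1 ⇒ step 2: ABCCAB ⇒ CC·AB·B·B·CC·AB
    A ↦ CC
    B ↦ AB
    C ↦ B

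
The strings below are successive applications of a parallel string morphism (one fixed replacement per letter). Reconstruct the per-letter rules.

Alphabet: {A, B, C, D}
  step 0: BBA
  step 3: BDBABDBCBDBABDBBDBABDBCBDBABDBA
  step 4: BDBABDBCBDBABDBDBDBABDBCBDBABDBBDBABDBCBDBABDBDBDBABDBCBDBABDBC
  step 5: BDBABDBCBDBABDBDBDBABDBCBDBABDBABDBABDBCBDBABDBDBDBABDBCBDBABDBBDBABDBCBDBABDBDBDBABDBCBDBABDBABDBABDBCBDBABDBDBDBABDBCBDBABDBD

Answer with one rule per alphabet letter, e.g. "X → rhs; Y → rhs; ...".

A->C, B->BDB, C->D, D->A

  step 4 ⇒ step 5: BDBABDBCBDBABDBDBDBABDBCBDBABDBBDBABDBCBDBABDBDBDBABDBCBDBABDBC ⇒ BDB·A·BDB·C·BDB·A·BDB·D·BDB·A·BDB·C·BDB·A·BDB·A·BDB·A·BDB·C·BDB·A·BDB·D·BDB·A·BDB·C·BDB·A·BDB·BDB·A·BDB·C·BDB·A·BDB·D·BDB·A·BDB·C·BDB·A·BDB·A·BDB·A·BDB·C·BDB·A·BDB·D·BDB·A·BDB·C·BDB·A·BDB·D
    A ↦ C
    B ↦ BDB
    C ↦ D
    D ↦ A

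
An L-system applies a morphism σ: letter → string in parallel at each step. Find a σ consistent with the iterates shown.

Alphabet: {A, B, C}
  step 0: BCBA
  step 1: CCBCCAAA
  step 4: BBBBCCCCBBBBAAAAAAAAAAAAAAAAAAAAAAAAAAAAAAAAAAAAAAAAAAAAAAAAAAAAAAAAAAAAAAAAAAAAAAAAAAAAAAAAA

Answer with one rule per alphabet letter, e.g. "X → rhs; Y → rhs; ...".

A->AAA, B->CC, C->B

  step 0 ⇒ step 1: BCBA ⇒ CC·B·CC·AAA
    A ↦ AAA
    B ↦ CC
    C ↦ B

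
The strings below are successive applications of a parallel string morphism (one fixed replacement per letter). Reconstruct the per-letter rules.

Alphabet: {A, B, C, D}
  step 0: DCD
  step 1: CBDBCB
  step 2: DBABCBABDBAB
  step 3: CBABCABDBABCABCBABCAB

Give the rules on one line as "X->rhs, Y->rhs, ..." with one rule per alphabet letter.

A->C, B->AB, C->DB, D->CB

  step 2 ⇒ step 3: DBABCBABDBAB ⇒ CB·AB·C·AB·DB·AB·C·AB·CB·AB·C·AB
    A ↦ C
    B ↦ AB
    C ↦ DB
    D ↦ CB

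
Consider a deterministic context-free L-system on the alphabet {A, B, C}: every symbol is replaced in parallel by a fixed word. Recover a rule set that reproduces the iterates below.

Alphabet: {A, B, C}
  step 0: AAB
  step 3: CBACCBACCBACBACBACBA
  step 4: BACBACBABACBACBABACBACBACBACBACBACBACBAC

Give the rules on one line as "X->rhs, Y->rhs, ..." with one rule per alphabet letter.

  step 3 ⇒ step 4: CBACCBACCBACBACBACBA ⇒ BA·CBA·C·BA·BA·CBA·C·BA·BA·CBA·C·BA·CBA·C·BA·CBA·C·BA·CBA·C
    A ↦ C
    B ↦ CBA
    C ↦ BA

A->C, B->CBA, C->BA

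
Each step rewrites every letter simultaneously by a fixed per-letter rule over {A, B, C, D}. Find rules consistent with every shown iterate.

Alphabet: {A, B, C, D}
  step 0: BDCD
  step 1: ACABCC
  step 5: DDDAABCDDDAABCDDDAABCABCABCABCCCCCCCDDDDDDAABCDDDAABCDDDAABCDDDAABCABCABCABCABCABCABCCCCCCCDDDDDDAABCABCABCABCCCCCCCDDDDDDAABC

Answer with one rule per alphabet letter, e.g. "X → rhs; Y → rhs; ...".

A->DDD, B->A, C->ABC, D->C

  step 0 ⇒ step 1: BDCD ⇒ A·C·ABC·C
    B ↦ A
    C ↦ ABC
    D ↦ C
    A ↦ DDD  (constrained at step 1)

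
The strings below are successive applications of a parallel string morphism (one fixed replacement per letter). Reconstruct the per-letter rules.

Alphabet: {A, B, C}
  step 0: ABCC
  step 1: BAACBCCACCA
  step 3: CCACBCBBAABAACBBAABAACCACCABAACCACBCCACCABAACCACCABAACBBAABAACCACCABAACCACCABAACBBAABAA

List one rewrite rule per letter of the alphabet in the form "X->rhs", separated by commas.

A->BAA, B->CB, C->CCA

  step 0 ⇒ step 1: ABCC ⇒ BAA·CB·CCA·CCA
    A ↦ BAA
    B ↦ CB
    C ↦ CCA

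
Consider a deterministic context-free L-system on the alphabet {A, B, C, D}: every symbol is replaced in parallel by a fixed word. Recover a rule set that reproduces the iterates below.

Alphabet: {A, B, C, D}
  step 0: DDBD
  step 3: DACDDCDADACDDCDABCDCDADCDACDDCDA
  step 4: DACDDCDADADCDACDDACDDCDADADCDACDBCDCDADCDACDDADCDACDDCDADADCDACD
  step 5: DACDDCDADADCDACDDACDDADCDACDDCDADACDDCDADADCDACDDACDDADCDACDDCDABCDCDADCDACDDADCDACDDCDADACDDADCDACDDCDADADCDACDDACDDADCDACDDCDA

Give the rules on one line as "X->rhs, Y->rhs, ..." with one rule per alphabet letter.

A->CD, B->BC, C->DC, D->DA

  step 4 ⇒ step 5: DACDDCDADADCDACDDACDDCDADADCDACDBCDCDADCDACDDADCDACDDCDADADCDACD ⇒ DA·CD·DC·DA·DA·DC·DA·CD·DA·CD·DA·DC·DA·CD·DC·DA·DA·CD·DC·DA·DA·DC·DA·CD·DA·CD·DA·DC·DA·CD·DC·DA·BC·DC·DA·DC·DA·CD·DA·DC·DA·CD·DC·DA·DA·CD·DA·DC·DA·CD·DC·DA·DA·DC·DA·CD·DA·CD·DA·DC·DA·CD·DC·DA
    A ↦ CD
    B ↦ BC
    C ↦ DC
    D ↦ DA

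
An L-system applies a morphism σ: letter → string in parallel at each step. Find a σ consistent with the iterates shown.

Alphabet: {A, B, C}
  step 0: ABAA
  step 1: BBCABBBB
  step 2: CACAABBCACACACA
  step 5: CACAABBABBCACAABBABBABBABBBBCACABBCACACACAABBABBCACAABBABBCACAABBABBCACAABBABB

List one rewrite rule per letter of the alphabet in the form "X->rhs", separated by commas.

  step 1 ⇒ step 2: BBCABBBB ⇒ CA·CA·A·BB·CA·CA·CA·CA
    A ↦ BB
    B ↦ CA
    C ↦ A

A->BB, B->CA, C->A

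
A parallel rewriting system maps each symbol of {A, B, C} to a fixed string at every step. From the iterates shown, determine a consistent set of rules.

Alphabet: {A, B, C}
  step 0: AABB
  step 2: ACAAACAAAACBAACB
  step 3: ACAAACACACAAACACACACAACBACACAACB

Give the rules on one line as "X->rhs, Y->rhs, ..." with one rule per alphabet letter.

A->AC, B->CB, C->AA

  step 2 ⇒ step 3: ACAAACAAAACBAACB ⇒ AC·AA·AC·AC·AC·AA·AC·AC·AC·AC·AA·CB·AC·AC·AA·CB
    A ↦ AC
    B ↦ CB
    C ↦ AA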